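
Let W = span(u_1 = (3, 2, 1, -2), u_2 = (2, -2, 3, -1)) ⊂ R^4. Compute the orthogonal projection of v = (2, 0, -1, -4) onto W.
proj_W(v) = (119/55, 16/11, 196/275, -397/275)

Set up U = [u_1 | ... | u_2] ∈ R^(4×2). The projector onto W = col(U) is P = U (U^T U)^(-1) U^T.
Compute U^T U =
  [18, 7]
  [7, 18],
and U^T v = (13, 5).
Solve U^T U · c = U^T v for the coefficients: c = (199/275, -1/275). The projection is proj_W(v) = U c.
Check: (v - proj_W(v)) · u_1 = 0  (should be 0).
Check: (v - proj_W(v)) · u_2 = 0  (should be 0).
Result: proj_W(v) = (119/55, 16/11, 196/275, -397/275).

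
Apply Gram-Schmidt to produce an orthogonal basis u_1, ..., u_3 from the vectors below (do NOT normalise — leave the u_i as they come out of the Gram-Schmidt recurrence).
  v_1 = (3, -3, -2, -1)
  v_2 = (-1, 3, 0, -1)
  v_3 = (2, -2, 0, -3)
Orthogonal basis:
  u_1 = (3, -3, -2, -1)
  u_2 = (10/23, 36/23, -22/23, -34/23)
  u_3 = (-4/33, -7/11, 5/3, -59/33)

Apply the Gram-Schmidt recurrence
  u_1 = v_1
  u_i = v_i − Σ_{j<i} ((v_i · u_j) / (u_j · u_j)) · u_j.

Step by step this gives:
  u_1 = (3, -3, -2, -1)
  u_2 = (10/23, 36/23, -22/23, -34/23)
  u_3 = (-4/33, -7/11, 5/3, -59/33)

Orthogonality check:
  u_2 · u_1 = 0 (should be 0)
  u_3 · u_1 = 0 (should be 0)
  u_3 · u_2 = 0 (should be 0)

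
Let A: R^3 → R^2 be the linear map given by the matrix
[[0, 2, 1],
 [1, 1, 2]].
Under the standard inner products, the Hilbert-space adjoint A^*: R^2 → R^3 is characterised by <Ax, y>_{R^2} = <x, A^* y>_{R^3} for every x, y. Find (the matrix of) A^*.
A^* = A^T =
[[0, 1],
 [2, 1],
 [1, 2]]

For real matrices with standard dot products, the defining identity <Ax, y> = <x, A^* y> gives (Ax)^T y = x^T (A^*) y, i.e. x^T A^T y = x^T (A^*) y. Since this holds for all x, y, we must have A^* = A^T. Therefore
A^* =
[[0, 1],
 [2, 1],
 [1, 2]].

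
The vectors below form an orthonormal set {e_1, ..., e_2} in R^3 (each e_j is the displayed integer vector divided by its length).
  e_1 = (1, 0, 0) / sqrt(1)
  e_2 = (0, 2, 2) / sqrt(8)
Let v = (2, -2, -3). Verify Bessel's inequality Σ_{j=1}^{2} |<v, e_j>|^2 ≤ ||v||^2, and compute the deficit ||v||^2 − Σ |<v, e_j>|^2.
Σ |<v, e_j>|^2 = 33/2; ||v||^2 = 17; deficit = 1/2

Write each e_j = u_j / sqrt(<u_j, u_j>) where u_j is the displayed integer vector. Then <v, e_j> = <v, u_j> / sqrt(<u_j, u_j>), so |<v, e_j>|^2 = <v, u_j>^2 / <u_j, u_j>.
Coefficients: <v, e_1> = 2/sqrt(1), <v, e_2> = -10/sqrt(8).
Square and sum: Σ |<v, e_j>|^2 = 33/2.
Compute ||v||^2 = v·v = 17.
Deficit = 17 − 33/2 = 1/2 ≥ 0, confirming Bessel's inequality. (The deficit equals ||v − Σ <v,e_j> e_j||^2, the squared distance from v to span{e_j}.)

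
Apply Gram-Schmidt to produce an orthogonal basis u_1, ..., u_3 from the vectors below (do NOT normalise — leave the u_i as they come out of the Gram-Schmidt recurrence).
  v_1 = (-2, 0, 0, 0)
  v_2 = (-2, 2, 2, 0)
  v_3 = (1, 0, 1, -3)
Orthogonal basis:
  u_1 = (-2, 0, 0, 0)
  u_2 = (0, 2, 2, 0)
  u_3 = (0, -1/2, 1/2, -3)

Apply the Gram-Schmidt recurrence
  u_1 = v_1
  u_i = v_i − Σ_{j<i} ((v_i · u_j) / (u_j · u_j)) · u_j.

Step by step this gives:
  u_1 = (-2, 0, 0, 0)
  u_2 = (0, 2, 2, 0)
  u_3 = (0, -1/2, 1/2, -3)

Orthogonality check:
  u_2 · u_1 = 0 (should be 0)
  u_3 · u_1 = 0 (should be 0)
  u_3 · u_2 = 0 (should be 0)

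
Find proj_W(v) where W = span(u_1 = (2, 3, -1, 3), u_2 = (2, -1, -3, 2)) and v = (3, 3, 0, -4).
proj_W(v) = (-41/157, 457/314, 331/314, 11/157)

Set up U = [u_1 | ... | u_2] ∈ R^(4×2). The projector onto W = col(U) is P = U (U^T U)^(-1) U^T.
Compute U^T U =
  [23, 10]
  [10, 18],
and U^T v = (3, -5).
Solve U^T U · c = U^T v for the coefficients: c = (52/157, -145/314). The projection is proj_W(v) = U c.
Check: (v - proj_W(v)) · u_1 = 0  (should be 0).
Check: (v - proj_W(v)) · u_2 = 0  (should be 0).
Result: proj_W(v) = (-41/157, 457/314, 331/314, 11/157).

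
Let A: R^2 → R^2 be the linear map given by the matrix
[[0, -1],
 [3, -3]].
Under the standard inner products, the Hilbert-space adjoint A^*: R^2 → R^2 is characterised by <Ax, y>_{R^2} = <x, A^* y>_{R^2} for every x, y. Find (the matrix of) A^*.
A^* = A^T =
[[0, 3],
 [-1, -3]]

For real matrices with standard dot products, the defining identity <Ax, y> = <x, A^* y> gives (Ax)^T y = x^T (A^*) y, i.e. x^T A^T y = x^T (A^*) y. Since this holds for all x, y, we must have A^* = A^T. Therefore
A^* =
[[0, 3],
 [-1, -3]].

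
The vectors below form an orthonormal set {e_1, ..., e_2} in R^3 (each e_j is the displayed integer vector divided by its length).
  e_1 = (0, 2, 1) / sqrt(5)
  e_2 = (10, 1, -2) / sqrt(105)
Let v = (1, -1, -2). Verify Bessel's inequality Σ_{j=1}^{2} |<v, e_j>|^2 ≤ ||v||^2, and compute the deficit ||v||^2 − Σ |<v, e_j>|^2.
Σ |<v, e_j>|^2 = 101/21; ||v||^2 = 6; deficit = 25/21

Write each e_j = u_j / sqrt(<u_j, u_j>) where u_j is the displayed integer vector. Then <v, e_j> = <v, u_j> / sqrt(<u_j, u_j>), so |<v, e_j>|^2 = <v, u_j>^2 / <u_j, u_j>.
Coefficients: <v, e_1> = -4/sqrt(5), <v, e_2> = 13/sqrt(105).
Square and sum: Σ |<v, e_j>|^2 = 101/21.
Compute ||v||^2 = v·v = 6.
Deficit = 6 − 101/21 = 25/21 ≥ 0, confirming Bessel's inequality. (The deficit equals ||v − Σ <v,e_j> e_j||^2, the squared distance from v to span{e_j}.)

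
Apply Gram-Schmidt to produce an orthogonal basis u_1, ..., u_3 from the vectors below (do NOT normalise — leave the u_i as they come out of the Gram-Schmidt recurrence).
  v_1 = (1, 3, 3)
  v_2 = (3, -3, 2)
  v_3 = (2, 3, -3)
Orthogonal basis:
  u_1 = (1, 3, 3)
  u_2 = (3, -3, 2)
  u_3 = (1305/418, 609/418, -522/209)

Apply the Gram-Schmidt recurrence
  u_1 = v_1
  u_i = v_i − Σ_{j<i} ((v_i · u_j) / (u_j · u_j)) · u_j.

Step by step this gives:
  u_1 = (1, 3, 3)
  u_2 = (3, -3, 2)
  u_3 = (1305/418, 609/418, -522/209)

Orthogonality check:
  u_2 · u_1 = 0 (should be 0)
  u_3 · u_1 = 0 (should be 0)
  u_3 · u_2 = 0 (should be 0)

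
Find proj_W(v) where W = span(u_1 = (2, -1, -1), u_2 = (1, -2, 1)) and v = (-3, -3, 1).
proj_W(v) = (-4/3, -4/3, 8/3)

Set up U = [u_1 | ... | u_2] ∈ R^(3×2). The projector onto W = col(U) is P = U (U^T U)^(-1) U^T.
Compute U^T U =
  [6, 3]
  [3, 6],
and U^T v = (-4, 4).
Solve U^T U · c = U^T v for the coefficients: c = (-4/3, 4/3). The projection is proj_W(v) = U c.
Check: (v - proj_W(v)) · u_1 = 0  (should be 0).
Check: (v - proj_W(v)) · u_2 = 0  (should be 0).
Result: proj_W(v) = (-4/3, -4/3, 8/3).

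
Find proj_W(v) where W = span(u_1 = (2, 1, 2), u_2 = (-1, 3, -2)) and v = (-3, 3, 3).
proj_W(v) = (19/39, 83/39, -2/39)

Set up U = [u_1 | ... | u_2] ∈ R^(3×2). The projector onto W = col(U) is P = U (U^T U)^(-1) U^T.
Compute U^T U =
  [9, -3]
  [-3, 14],
and U^T v = (3, 6).
Solve U^T U · c = U^T v for the coefficients: c = (20/39, 7/13). The projection is proj_W(v) = U c.
Check: (v - proj_W(v)) · u_1 = 0  (should be 0).
Check: (v - proj_W(v)) · u_2 = 0  (should be 0).
Result: proj_W(v) = (19/39, 83/39, -2/39).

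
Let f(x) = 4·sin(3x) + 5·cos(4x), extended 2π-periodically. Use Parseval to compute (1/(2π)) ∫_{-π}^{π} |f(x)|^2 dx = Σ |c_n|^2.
Σ |c_n|^2 = 41/2

Expand |f|^2 and use orthogonality of {sin(nx), cos(mx)} on [-π, π]:
  ∫_{-π}^{π} sin(nx)^2 dx = π, ∫ cos(mx)^2 dx = π, and cross terms integrate to 0.
So ∫_{-π}^{π} f(x)^2 dx = 4^2 · π + 5^2 · π = (16 + 25)π.
Divide by 2π: (16 + 25)/2 = 41/2.
By Parseval, this equals Σ |c_n|^2.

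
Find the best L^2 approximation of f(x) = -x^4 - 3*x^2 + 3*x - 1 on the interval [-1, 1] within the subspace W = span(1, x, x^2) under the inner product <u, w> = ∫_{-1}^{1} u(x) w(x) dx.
g(x) = -27*x^2/7 + 3*x - 32/35

The best approximation g ∈ W is the orthogonal projection of f onto W. Writing g = a_0 + a_1 x + a_2 x^2, the coefficients solve the normal equations G · a = b where
  G_{ij} = <φ_i, φ_j> and b_i = <f, φ_i>, with φ_0 = 1, φ_1 = x, φ_2 = x^2.
G =
  [2, 0, 2/3]
  [0, 2/3, 0]
  [2/3, 0, 2/5],
b = (-22/5, 2, -226/105).
Solving gives a_0 = -32/35, a_1 = 3, a_2 = -27/7, so
  g(x) = -27*x^2/7 + 3*x - 32/35.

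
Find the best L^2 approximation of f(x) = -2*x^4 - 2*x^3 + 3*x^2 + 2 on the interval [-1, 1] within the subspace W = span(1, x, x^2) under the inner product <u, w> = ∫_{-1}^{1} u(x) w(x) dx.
g(x) = 9*x^2/7 - 6*x/5 + 76/35

The best approximation g ∈ W is the orthogonal projection of f onto W. Writing g = a_0 + a_1 x + a_2 x^2, the coefficients solve the normal equations G · a = b where
  G_{ij} = <φ_i, φ_j> and b_i = <f, φ_i>, with φ_0 = 1, φ_1 = x, φ_2 = x^2.
G =
  [2, 0, 2/3]
  [0, 2/3, 0]
  [2/3, 0, 2/5],
b = (26/5, -4/5, 206/105).
Solving gives a_0 = 76/35, a_1 = -6/5, a_2 = 9/7, so
  g(x) = 9*x^2/7 - 6*x/5 + 76/35.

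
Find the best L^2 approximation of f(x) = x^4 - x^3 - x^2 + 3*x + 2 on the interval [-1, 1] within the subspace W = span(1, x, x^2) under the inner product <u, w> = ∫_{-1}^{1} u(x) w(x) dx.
g(x) = -x^2/7 + 12*x/5 + 67/35

The best approximation g ∈ W is the orthogonal projection of f onto W. Writing g = a_0 + a_1 x + a_2 x^2, the coefficients solve the normal equations G · a = b where
  G_{ij} = <φ_i, φ_j> and b_i = <f, φ_i>, with φ_0 = 1, φ_1 = x, φ_2 = x^2.
G =
  [2, 0, 2/3]
  [0, 2/3, 0]
  [2/3, 0, 2/5],
b = (56/15, 8/5, 128/105).
Solving gives a_0 = 67/35, a_1 = 12/5, a_2 = -1/7, so
  g(x) = -x^2/7 + 12*x/5 + 67/35.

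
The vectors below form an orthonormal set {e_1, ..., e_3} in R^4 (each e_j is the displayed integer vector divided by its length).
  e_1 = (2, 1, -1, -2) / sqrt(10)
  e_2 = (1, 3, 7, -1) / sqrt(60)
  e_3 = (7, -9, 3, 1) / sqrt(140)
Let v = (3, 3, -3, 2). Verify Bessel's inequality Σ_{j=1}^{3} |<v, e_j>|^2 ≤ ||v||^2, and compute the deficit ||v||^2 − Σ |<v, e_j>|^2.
Σ |<v, e_j>|^2 = 2021/210; ||v||^2 = 31; deficit = 4489/210

Write each e_j = u_j / sqrt(<u_j, u_j>) where u_j is the displayed integer vector. Then <v, e_j> = <v, u_j> / sqrt(<u_j, u_j>), so |<v, e_j>|^2 = <v, u_j>^2 / <u_j, u_j>.
Coefficients: <v, e_1> = 8/sqrt(10), <v, e_2> = -11/sqrt(60), <v, e_3> = -13/sqrt(140).
Square and sum: Σ |<v, e_j>|^2 = 2021/210.
Compute ||v||^2 = v·v = 31.
Deficit = 31 − 2021/210 = 4489/210 ≥ 0, confirming Bessel's inequality. (The deficit equals ||v − Σ <v,e_j> e_j||^2, the squared distance from v to span{e_j}.)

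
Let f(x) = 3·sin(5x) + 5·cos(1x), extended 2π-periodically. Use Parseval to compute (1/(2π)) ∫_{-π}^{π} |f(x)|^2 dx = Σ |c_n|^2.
Σ |c_n|^2 = 17

Expand |f|^2 and use orthogonality of {sin(nx), cos(mx)} on [-π, π]:
  ∫_{-π}^{π} sin(nx)^2 dx = π, ∫ cos(mx)^2 dx = π, and cross terms integrate to 0.
So ∫_{-π}^{π} f(x)^2 dx = 3^2 · π + 5^2 · π = (9 + 25)π.
Divide by 2π: (9 + 25)/2 = 17.
By Parseval, this equals Σ |c_n|^2.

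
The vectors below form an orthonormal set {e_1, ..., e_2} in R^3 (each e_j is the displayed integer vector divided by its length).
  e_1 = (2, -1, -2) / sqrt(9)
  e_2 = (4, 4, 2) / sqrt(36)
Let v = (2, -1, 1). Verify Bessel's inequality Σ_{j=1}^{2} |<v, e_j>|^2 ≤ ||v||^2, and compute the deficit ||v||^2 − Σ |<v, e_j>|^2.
Σ |<v, e_j>|^2 = 2; ||v||^2 = 6; deficit = 4

Write each e_j = u_j / sqrt(<u_j, u_j>) where u_j is the displayed integer vector. Then <v, e_j> = <v, u_j> / sqrt(<u_j, u_j>), so |<v, e_j>|^2 = <v, u_j>^2 / <u_j, u_j>.
Coefficients: <v, e_1> = 3/sqrt(9), <v, e_2> = 6/sqrt(36).
Square and sum: Σ |<v, e_j>|^2 = 2.
Compute ||v||^2 = v·v = 6.
Deficit = 6 − 2 = 4 ≥ 0, confirming Bessel's inequality. (The deficit equals ||v − Σ <v,e_j> e_j||^2, the squared distance from v to span{e_j}.)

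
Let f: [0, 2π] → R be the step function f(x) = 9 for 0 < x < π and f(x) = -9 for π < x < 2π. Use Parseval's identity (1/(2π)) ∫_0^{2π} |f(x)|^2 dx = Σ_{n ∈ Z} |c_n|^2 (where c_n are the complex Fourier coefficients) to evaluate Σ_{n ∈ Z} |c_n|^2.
Σ |c_n|^2 = 81

Parseval equates the L^2 energy of f (normalised by 1/(2π)) with the ℓ^2 sum of its Fourier coefficients: (1/(2π)) ∫_0^{2π} |f|^2 = Σ |c_n|^2.
Compute the left side: (1/(2π)) [∫_0^π 9^2 dx + ∫_π^{2π} (-9)^2 dx] = (1/(2π)) · (81π + 81π) = (81 + 81)/2 = 81.
So Σ_{n ∈ Z} |c_n|^2 = 81.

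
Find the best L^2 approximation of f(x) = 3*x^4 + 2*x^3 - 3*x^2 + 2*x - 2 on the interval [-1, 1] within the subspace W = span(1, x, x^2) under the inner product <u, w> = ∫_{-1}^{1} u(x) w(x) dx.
g(x) = -3*x^2/7 + 16*x/5 - 79/35

The best approximation g ∈ W is the orthogonal projection of f onto W. Writing g = a_0 + a_1 x + a_2 x^2, the coefficients solve the normal equations G · a = b where
  G_{ij} = <φ_i, φ_j> and b_i = <f, φ_i>, with φ_0 = 1, φ_1 = x, φ_2 = x^2.
G =
  [2, 0, 2/3]
  [0, 2/3, 0]
  [2/3, 0, 2/5],
b = (-24/5, 32/15, -176/105).
Solving gives a_0 = -79/35, a_1 = 16/5, a_2 = -3/7, so
  g(x) = -3*x^2/7 + 16*x/5 - 79/35.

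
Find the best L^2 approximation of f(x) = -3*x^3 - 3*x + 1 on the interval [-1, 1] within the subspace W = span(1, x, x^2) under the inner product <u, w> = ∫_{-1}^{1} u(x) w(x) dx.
g(x) = 1 - 24*x/5

The best approximation g ∈ W is the orthogonal projection of f onto W. Writing g = a_0 + a_1 x + a_2 x^2, the coefficients solve the normal equations G · a = b where
  G_{ij} = <φ_i, φ_j> and b_i = <f, φ_i>, with φ_0 = 1, φ_1 = x, φ_2 = x^2.
G =
  [2, 0, 2/3]
  [0, 2/3, 0]
  [2/3, 0, 2/5],
b = (2, -16/5, 2/3).
Solving gives a_0 = 1, a_1 = -24/5, a_2 = 0, so
  g(x) = 1 - 24*x/5.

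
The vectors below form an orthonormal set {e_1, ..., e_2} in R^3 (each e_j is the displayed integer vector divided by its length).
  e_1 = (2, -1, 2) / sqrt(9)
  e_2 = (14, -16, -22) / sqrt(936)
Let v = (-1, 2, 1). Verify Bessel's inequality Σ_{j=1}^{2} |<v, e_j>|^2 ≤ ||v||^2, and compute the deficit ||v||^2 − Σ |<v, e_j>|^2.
Σ |<v, e_j>|^2 = 70/13; ||v||^2 = 6; deficit = 8/13

Write each e_j = u_j / sqrt(<u_j, u_j>) where u_j is the displayed integer vector. Then <v, e_j> = <v, u_j> / sqrt(<u_j, u_j>), so |<v, e_j>|^2 = <v, u_j>^2 / <u_j, u_j>.
Coefficients: <v, e_1> = -2/sqrt(9), <v, e_2> = -68/sqrt(936).
Square and sum: Σ |<v, e_j>|^2 = 70/13.
Compute ||v||^2 = v·v = 6.
Deficit = 6 − 70/13 = 8/13 ≥ 0, confirming Bessel's inequality. (The deficit equals ||v − Σ <v,e_j> e_j||^2, the squared distance from v to span{e_j}.)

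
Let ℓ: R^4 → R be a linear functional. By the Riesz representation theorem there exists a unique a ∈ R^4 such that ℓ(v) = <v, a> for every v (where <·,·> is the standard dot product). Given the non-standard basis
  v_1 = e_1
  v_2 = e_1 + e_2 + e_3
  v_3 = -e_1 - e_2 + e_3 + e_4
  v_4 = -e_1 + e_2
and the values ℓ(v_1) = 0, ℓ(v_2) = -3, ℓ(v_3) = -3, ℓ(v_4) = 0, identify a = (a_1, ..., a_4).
a = (0, 0, -3, 0)

Write a = (a_1, ..., a_4) in the standard basis. For each basis vector v_i, ℓ(v_i) = <v_i, a> is a linear equation in the a_j's. Collect the n equations into a matrix system V a = ℓ, where row i of V is v_i (expressed in the standard basis). Since V is invertible (lower-triangular with 1s on the diagonal, up to permutation), solve by back-substitution:
  V =
[[1, 0, 0, 0],
 [1, 1, 1, 0],
 [-1, -1, 1, 1],
 [-1, 1, 0, 0]]
  V a = (0, -3, -3, 0)
Solving gives a = (0, 0, -3, 0).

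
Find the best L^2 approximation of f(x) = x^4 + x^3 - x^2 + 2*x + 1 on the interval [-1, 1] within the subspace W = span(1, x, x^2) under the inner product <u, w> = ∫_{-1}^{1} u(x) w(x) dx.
g(x) = -x^2/7 + 13*x/5 + 32/35

The best approximation g ∈ W is the orthogonal projection of f onto W. Writing g = a_0 + a_1 x + a_2 x^2, the coefficients solve the normal equations G · a = b where
  G_{ij} = <φ_i, φ_j> and b_i = <f, φ_i>, with φ_0 = 1, φ_1 = x, φ_2 = x^2.
G =
  [2, 0, 2/3]
  [0, 2/3, 0]
  [2/3, 0, 2/5],
b = (26/15, 26/15, 58/105).
Solving gives a_0 = 32/35, a_1 = 13/5, a_2 = -1/7, so
  g(x) = -x^2/7 + 13*x/5 + 32/35.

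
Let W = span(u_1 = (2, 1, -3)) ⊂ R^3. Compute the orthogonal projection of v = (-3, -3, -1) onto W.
proj_W(v) = (-6/7, -3/7, 9/7)

Set up U = [u_1 | ... | u_1] ∈ R^(3×1). The projector onto W = col(U) is P = U (U^T U)^(-1) U^T.
Compute U^T U =
  [14],
and U^T v = (-6).
Solve U^T U · c = U^T v for the coefficients: c = (-3/7). The projection is proj_W(v) = U c.
Check: (v - proj_W(v)) · u_1 = 0  (should be 0).
Result: proj_W(v) = (-6/7, -3/7, 9/7).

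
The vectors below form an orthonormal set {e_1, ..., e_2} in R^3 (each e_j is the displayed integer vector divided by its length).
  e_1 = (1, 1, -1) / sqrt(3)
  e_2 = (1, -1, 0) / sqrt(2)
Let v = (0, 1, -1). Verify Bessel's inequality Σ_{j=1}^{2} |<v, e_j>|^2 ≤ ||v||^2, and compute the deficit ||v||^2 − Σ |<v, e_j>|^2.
Σ |<v, e_j>|^2 = 11/6; ||v||^2 = 2; deficit = 1/6

Write each e_j = u_j / sqrt(<u_j, u_j>) where u_j is the displayed integer vector. Then <v, e_j> = <v, u_j> / sqrt(<u_j, u_j>), so |<v, e_j>|^2 = <v, u_j>^2 / <u_j, u_j>.
Coefficients: <v, e_1> = 2/sqrt(3), <v, e_2> = -1/sqrt(2).
Square and sum: Σ |<v, e_j>|^2 = 11/6.
Compute ||v||^2 = v·v = 2.
Deficit = 2 − 11/6 = 1/6 ≥ 0, confirming Bessel's inequality. (The deficit equals ||v − Σ <v,e_j> e_j||^2, the squared distance from v to span{e_j}.)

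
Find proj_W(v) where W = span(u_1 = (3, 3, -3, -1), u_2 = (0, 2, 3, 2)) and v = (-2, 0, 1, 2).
proj_W(v) = (-456/451, -174/451, 879/451, 434/451)

Set up U = [u_1 | ... | u_2] ∈ R^(4×2). The projector onto W = col(U) is P = U (U^T U)^(-1) U^T.
Compute U^T U =
  [28, -5]
  [-5, 17],
and U^T v = (-11, 7).
Solve U^T U · c = U^T v for the coefficients: c = (-152/451, 141/451). The projection is proj_W(v) = U c.
Check: (v - proj_W(v)) · u_1 = 0  (should be 0).
Check: (v - proj_W(v)) · u_2 = 0  (should be 0).
Result: proj_W(v) = (-456/451, -174/451, 879/451, 434/451).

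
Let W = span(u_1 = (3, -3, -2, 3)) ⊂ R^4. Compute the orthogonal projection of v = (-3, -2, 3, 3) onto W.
proj_W(v) = (0, 0, 0, 0)

Set up U = [u_1 | ... | u_1] ∈ R^(4×1). The projector onto W = col(U) is P = U (U^T U)^(-1) U^T.
Compute U^T U =
  [31],
and U^T v = (0).
Solve U^T U · c = U^T v for the coefficients: c = (0). The projection is proj_W(v) = U c.
Check: (v - proj_W(v)) · u_1 = 0  (should be 0).
Result: proj_W(v) = (0, 0, 0, 0).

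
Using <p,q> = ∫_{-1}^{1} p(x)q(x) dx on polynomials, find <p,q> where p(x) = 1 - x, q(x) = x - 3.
<p,q> = -20/3

Expand the product: p(x)·q(x) = -x^2 + 4*x - 3.
∫_{-1}^{1} of each monomial x^k gives [2/(k+1) if k even, 0 if k odd]. Integrating term-by-term (or equivalently evaluating the antiderivative F(x) = -x^3/3 + 2*x^2 - 3*x at the endpoints):
  F(1) − F(−1) = -4/3 − (16/3) = -20/3.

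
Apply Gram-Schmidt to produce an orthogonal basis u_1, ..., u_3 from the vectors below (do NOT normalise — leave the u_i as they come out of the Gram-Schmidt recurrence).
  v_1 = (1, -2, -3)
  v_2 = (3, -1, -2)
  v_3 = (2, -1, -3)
Orthogonal basis:
  u_1 = (1, -2, -3)
  u_2 = (31/14, 4/7, 5/14)
  u_3 = (-2/25, 14/25, -2/5)

Apply the Gram-Schmidt recurrence
  u_1 = v_1
  u_i = v_i − Σ_{j<i} ((v_i · u_j) / (u_j · u_j)) · u_j.

Step by step this gives:
  u_1 = (1, -2, -3)
  u_2 = (31/14, 4/7, 5/14)
  u_3 = (-2/25, 14/25, -2/5)

Orthogonality check:
  u_2 · u_1 = 0 (should be 0)
  u_3 · u_1 = 0 (should be 0)
  u_3 · u_2 = 0 (should be 0)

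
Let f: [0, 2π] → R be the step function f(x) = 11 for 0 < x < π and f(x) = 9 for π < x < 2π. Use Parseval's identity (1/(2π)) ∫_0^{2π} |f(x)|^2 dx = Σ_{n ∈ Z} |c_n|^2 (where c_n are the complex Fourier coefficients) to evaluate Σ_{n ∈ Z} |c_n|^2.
Σ |c_n|^2 = 101

Parseval equates the L^2 energy of f (normalised by 1/(2π)) with the ℓ^2 sum of its Fourier coefficients: (1/(2π)) ∫_0^{2π} |f|^2 = Σ |c_n|^2.
Compute the left side: (1/(2π)) [∫_0^π 11^2 dx + ∫_π^{2π} 9^2 dx] = (1/(2π)) · (121π + 81π) = (121 + 81)/2 = 101.
So Σ_{n ∈ Z} |c_n|^2 = 101.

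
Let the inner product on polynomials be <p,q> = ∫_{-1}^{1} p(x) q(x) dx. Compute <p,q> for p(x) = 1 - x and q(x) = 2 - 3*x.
<p,q> = 6

Expand the product: p(x)·q(x) = 3*x^2 - 5*x + 2.
∫_{-1}^{1} of each monomial x^k gives [2/(k+1) if k even, 0 if k odd]. Integrating term-by-term (or equivalently evaluating the antiderivative F(x) = x^3 - 5*x^2/2 + 2*x at the endpoints):
  F(1) − F(−1) = 1/2 − (-11/2) = 6.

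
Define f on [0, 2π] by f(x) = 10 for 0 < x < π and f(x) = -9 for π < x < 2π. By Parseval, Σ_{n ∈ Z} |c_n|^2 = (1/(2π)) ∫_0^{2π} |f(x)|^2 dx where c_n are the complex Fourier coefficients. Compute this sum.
Σ |c_n|^2 = 181/2

Parseval equates the L^2 energy of f (normalised by 1/(2π)) with the ℓ^2 sum of its Fourier coefficients: (1/(2π)) ∫_0^{2π} |f|^2 = Σ |c_n|^2.
Compute the left side: (1/(2π)) [∫_0^π 10^2 dx + ∫_π^{2π} (-9)^2 dx] = (1/(2π)) · (100π + 81π) = (100 + 81)/2 = 181/2.
So Σ_{n ∈ Z} |c_n|^2 = 181/2.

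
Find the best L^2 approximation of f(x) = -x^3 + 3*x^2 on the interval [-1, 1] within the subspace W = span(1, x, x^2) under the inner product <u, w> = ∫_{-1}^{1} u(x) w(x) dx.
g(x) = 3*x^2 - 3*x/5

The best approximation g ∈ W is the orthogonal projection of f onto W. Writing g = a_0 + a_1 x + a_2 x^2, the coefficients solve the normal equations G · a = b where
  G_{ij} = <φ_i, φ_j> and b_i = <f, φ_i>, with φ_0 = 1, φ_1 = x, φ_2 = x^2.
G =
  [2, 0, 2/3]
  [0, 2/3, 0]
  [2/3, 0, 2/5],
b = (2, -2/5, 6/5).
Solving gives a_0 = 0, a_1 = -3/5, a_2 = 3, so
  g(x) = 3*x^2 - 3*x/5.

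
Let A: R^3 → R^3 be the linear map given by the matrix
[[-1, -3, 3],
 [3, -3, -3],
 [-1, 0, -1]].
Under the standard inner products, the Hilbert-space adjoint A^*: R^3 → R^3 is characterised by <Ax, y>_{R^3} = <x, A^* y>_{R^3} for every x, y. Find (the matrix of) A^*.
A^* = A^T =
[[-1, 3, -1],
 [-3, -3, 0],
 [3, -3, -1]]

For real matrices with standard dot products, the defining identity <Ax, y> = <x, A^* y> gives (Ax)^T y = x^T (A^*) y, i.e. x^T A^T y = x^T (A^*) y. Since this holds for all x, y, we must have A^* = A^T. Therefore
A^* =
[[-1, 3, -1],
 [-3, -3, 0],
 [3, -3, -1]].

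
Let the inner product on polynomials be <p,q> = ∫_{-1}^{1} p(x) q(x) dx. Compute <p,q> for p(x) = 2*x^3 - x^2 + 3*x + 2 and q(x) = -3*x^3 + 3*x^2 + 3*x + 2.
<p,q> = 1318/105

Expand the product: p(x)·q(x) = -6*x^6 + 9*x^5 - 6*x^4 + 4*x^3 + 13*x^2 + 12*x + 4.
∫_{-1}^{1} of each monomial x^k gives [2/(k+1) if k even, 0 if k odd]. Integrating term-by-term (or equivalently evaluating the antiderivative F(x) = -6*x^7/7 + 3*x^6/2 - 6*x^5/5 + x^4 + 13*x^3/3 + 6*x^2 + 4*x at the endpoints):
  F(1) − F(−1) = 3103/210 − (467/210) = 1318/105.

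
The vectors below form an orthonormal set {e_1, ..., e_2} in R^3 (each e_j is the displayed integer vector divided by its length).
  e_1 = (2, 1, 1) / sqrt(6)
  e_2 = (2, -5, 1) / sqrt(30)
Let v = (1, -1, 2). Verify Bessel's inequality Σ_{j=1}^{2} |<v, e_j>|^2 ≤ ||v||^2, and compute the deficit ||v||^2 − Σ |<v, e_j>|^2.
Σ |<v, e_j>|^2 = 21/5; ||v||^2 = 6; deficit = 9/5

Write each e_j = u_j / sqrt(<u_j, u_j>) where u_j is the displayed integer vector. Then <v, e_j> = <v, u_j> / sqrt(<u_j, u_j>), so |<v, e_j>|^2 = <v, u_j>^2 / <u_j, u_j>.
Coefficients: <v, e_1> = 3/sqrt(6), <v, e_2> = 9/sqrt(30).
Square and sum: Σ |<v, e_j>|^2 = 21/5.
Compute ||v||^2 = v·v = 6.
Deficit = 6 − 21/5 = 9/5 ≥ 0, confirming Bessel's inequality. (The deficit equals ||v − Σ <v,e_j> e_j||^2, the squared distance from v to span{e_j}.)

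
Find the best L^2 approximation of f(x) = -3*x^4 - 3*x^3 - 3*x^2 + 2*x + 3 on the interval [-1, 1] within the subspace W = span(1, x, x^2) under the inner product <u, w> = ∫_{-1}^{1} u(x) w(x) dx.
g(x) = -39*x^2/7 + x/5 + 114/35

The best approximation g ∈ W is the orthogonal projection of f onto W. Writing g = a_0 + a_1 x + a_2 x^2, the coefficients solve the normal equations G · a = b where
  G_{ij} = <φ_i, φ_j> and b_i = <f, φ_i>, with φ_0 = 1, φ_1 = x, φ_2 = x^2.
G =
  [2, 0, 2/3]
  [0, 2/3, 0]
  [2/3, 0, 2/5],
b = (14/5, 2/15, -2/35).
Solving gives a_0 = 114/35, a_1 = 1/5, a_2 = -39/7, so
  g(x) = -39*x^2/7 + x/5 + 114/35.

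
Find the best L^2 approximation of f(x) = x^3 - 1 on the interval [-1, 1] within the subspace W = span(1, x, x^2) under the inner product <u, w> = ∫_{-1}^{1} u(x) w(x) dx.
g(x) = 3*x/5 - 1

The best approximation g ∈ W is the orthogonal projection of f onto W. Writing g = a_0 + a_1 x + a_2 x^2, the coefficients solve the normal equations G · a = b where
  G_{ij} = <φ_i, φ_j> and b_i = <f, φ_i>, with φ_0 = 1, φ_1 = x, φ_2 = x^2.
G =
  [2, 0, 2/3]
  [0, 2/3, 0]
  [2/3, 0, 2/5],
b = (-2, 2/5, -2/3).
Solving gives a_0 = -1, a_1 = 3/5, a_2 = 0, so
  g(x) = 3*x/5 - 1.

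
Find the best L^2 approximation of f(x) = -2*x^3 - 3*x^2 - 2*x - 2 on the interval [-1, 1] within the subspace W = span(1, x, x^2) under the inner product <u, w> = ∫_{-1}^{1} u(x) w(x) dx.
g(x) = -3*x^2 - 16*x/5 - 2

The best approximation g ∈ W is the orthogonal projection of f onto W. Writing g = a_0 + a_1 x + a_2 x^2, the coefficients solve the normal equations G · a = b where
  G_{ij} = <φ_i, φ_j> and b_i = <f, φ_i>, with φ_0 = 1, φ_1 = x, φ_2 = x^2.
G =
  [2, 0, 2/3]
  [0, 2/3, 0]
  [2/3, 0, 2/5],
b = (-6, -32/15, -38/15).
Solving gives a_0 = -2, a_1 = -16/5, a_2 = -3, so
  g(x) = -3*x^2 - 16*x/5 - 2.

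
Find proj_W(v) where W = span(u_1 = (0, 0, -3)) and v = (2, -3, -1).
proj_W(v) = (0, 0, -1)

Set up U = [u_1 | ... | u_1] ∈ R^(3×1). The projector onto W = col(U) is P = U (U^T U)^(-1) U^T.
Compute U^T U =
  [9],
and U^T v = (3).
Solve U^T U · c = U^T v for the coefficients: c = (1/3). The projection is proj_W(v) = U c.
Check: (v - proj_W(v)) · u_1 = 0  (should be 0).
Result: proj_W(v) = (0, 0, -1).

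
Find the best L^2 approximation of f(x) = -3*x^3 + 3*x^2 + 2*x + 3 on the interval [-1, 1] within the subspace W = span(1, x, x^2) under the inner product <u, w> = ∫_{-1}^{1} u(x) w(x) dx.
g(x) = 3*x^2 + x/5 + 3

The best approximation g ∈ W is the orthogonal projection of f onto W. Writing g = a_0 + a_1 x + a_2 x^2, the coefficients solve the normal equations G · a = b where
  G_{ij} = <φ_i, φ_j> and b_i = <f, φ_i>, with φ_0 = 1, φ_1 = x, φ_2 = x^2.
G =
  [2, 0, 2/3]
  [0, 2/3, 0]
  [2/3, 0, 2/5],
b = (8, 2/15, 16/5).
Solving gives a_0 = 3, a_1 = 1/5, a_2 = 3, so
  g(x) = 3*x^2 + x/5 + 3.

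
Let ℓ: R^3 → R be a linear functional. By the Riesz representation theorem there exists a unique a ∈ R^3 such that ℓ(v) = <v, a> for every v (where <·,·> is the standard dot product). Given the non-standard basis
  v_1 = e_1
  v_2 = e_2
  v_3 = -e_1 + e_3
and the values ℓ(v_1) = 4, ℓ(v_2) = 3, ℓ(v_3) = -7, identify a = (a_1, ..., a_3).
a = (4, 3, -3)

Write a = (a_1, ..., a_3) in the standard basis. For each basis vector v_i, ℓ(v_i) = <v_i, a> is a linear equation in the a_j's. Collect the n equations into a matrix system V a = ℓ, where row i of V is v_i (expressed in the standard basis). Since V is invertible (lower-triangular with 1s on the diagonal, up to permutation), solve by back-substitution:
  V =
[[1, 0, 0],
 [0, 1, 0],
 [-1, 0, 1]]
  V a = (4, 3, -7)
Solving gives a = (4, 3, -3).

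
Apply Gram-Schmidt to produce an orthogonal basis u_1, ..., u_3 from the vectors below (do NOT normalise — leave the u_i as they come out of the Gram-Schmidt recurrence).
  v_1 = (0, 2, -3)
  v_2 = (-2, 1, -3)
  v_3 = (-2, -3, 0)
Orthogonal basis:
  u_1 = (0, 2, -3)
  u_2 = (-2, -9/13, -6/13)
  u_3 = (36/61, -72/61, -48/61)

Apply the Gram-Schmidt recurrence
  u_1 = v_1
  u_i = v_i − Σ_{j<i} ((v_i · u_j) / (u_j · u_j)) · u_j.

Step by step this gives:
  u_1 = (0, 2, -3)
  u_2 = (-2, -9/13, -6/13)
  u_3 = (36/61, -72/61, -48/61)

Orthogonality check:
  u_2 · u_1 = 0 (should be 0)
  u_3 · u_1 = 0 (should be 0)
  u_3 · u_2 = 0 (should be 0)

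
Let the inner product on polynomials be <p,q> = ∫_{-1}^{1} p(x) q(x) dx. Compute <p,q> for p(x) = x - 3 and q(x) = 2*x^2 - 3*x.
<p,q> = -6

Expand the product: p(x)·q(x) = 2*x^3 - 9*x^2 + 9*x.
∫_{-1}^{1} of each monomial x^k gives [2/(k+1) if k even, 0 if k odd]. Integrating term-by-term (or equivalently evaluating the antiderivative F(x) = x^4/2 - 3*x^3 + 9*x^2/2 at the endpoints):
  F(1) − F(−1) = 2 − (8) = -6.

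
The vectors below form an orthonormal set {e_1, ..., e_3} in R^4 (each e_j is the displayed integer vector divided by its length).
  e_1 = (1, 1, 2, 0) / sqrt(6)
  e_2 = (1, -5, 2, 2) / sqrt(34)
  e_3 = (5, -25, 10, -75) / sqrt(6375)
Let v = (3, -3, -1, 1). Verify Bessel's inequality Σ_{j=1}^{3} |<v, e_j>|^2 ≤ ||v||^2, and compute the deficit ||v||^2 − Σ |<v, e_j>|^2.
Σ |<v, e_j>|^2 = 51/5; ||v||^2 = 20; deficit = 49/5

Write each e_j = u_j / sqrt(<u_j, u_j>) where u_j is the displayed integer vector. Then <v, e_j> = <v, u_j> / sqrt(<u_j, u_j>), so |<v, e_j>|^2 = <v, u_j>^2 / <u_j, u_j>.
Coefficients: <v, e_1> = -2/sqrt(6), <v, e_2> = 18/sqrt(34), <v, e_3> = 5/sqrt(6375).
Square and sum: Σ |<v, e_j>|^2 = 51/5.
Compute ||v||^2 = v·v = 20.
Deficit = 20 − 51/5 = 49/5 ≥ 0, confirming Bessel's inequality. (The deficit equals ||v − Σ <v,e_j> e_j||^2, the squared distance from v to span{e_j}.)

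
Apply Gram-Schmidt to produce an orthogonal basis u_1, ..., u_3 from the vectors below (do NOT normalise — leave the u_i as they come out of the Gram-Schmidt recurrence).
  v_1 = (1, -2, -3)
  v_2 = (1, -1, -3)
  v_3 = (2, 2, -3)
Orthogonal basis:
  u_1 = (1, -2, -3)
  u_2 = (1/7, 5/7, -3/7)
  u_3 = (9/10, 0, 3/10)

Apply the Gram-Schmidt recurrence
  u_1 = v_1
  u_i = v_i − Σ_{j<i} ((v_i · u_j) / (u_j · u_j)) · u_j.

Step by step this gives:
  u_1 = (1, -2, -3)
  u_2 = (1/7, 5/7, -3/7)
  u_3 = (9/10, 0, 3/10)

Orthogonality check:
  u_2 · u_1 = 0 (should be 0)
  u_3 · u_1 = 0 (should be 0)
  u_3 · u_2 = 0 (should be 0)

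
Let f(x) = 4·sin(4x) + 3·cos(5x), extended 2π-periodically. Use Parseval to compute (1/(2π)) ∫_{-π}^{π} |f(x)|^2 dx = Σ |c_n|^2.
Σ |c_n|^2 = 25/2

Expand |f|^2 and use orthogonality of {sin(nx), cos(mx)} on [-π, π]:
  ∫_{-π}^{π} sin(nx)^2 dx = π, ∫ cos(mx)^2 dx = π, and cross terms integrate to 0.
So ∫_{-π}^{π} f(x)^2 dx = 4^2 · π + 3^2 · π = (16 + 9)π.
Divide by 2π: (16 + 9)/2 = 25/2.
By Parseval, this equals Σ |c_n|^2.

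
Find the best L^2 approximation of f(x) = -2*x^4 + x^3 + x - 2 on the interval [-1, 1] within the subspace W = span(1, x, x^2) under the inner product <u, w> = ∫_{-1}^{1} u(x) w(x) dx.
g(x) = -12*x^2/7 + 8*x/5 - 64/35

The best approximation g ∈ W is the orthogonal projection of f onto W. Writing g = a_0 + a_1 x + a_2 x^2, the coefficients solve the normal equations G · a = b where
  G_{ij} = <φ_i, φ_j> and b_i = <f, φ_i>, with φ_0 = 1, φ_1 = x, φ_2 = x^2.
G =
  [2, 0, 2/3]
  [0, 2/3, 0]
  [2/3, 0, 2/5],
b = (-24/5, 16/15, -40/21).
Solving gives a_0 = -64/35, a_1 = 8/5, a_2 = -12/7, so
  g(x) = -12*x^2/7 + 8*x/5 - 64/35.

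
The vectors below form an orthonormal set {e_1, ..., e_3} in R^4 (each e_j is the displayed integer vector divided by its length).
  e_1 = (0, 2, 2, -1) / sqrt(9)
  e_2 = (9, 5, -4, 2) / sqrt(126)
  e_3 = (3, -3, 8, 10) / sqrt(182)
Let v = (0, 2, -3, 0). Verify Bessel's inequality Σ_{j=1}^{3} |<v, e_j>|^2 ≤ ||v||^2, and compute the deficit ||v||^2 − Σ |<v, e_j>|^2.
Σ |<v, e_j>|^2 = 120/13; ||v||^2 = 13; deficit = 49/13

Write each e_j = u_j / sqrt(<u_j, u_j>) where u_j is the displayed integer vector. Then <v, e_j> = <v, u_j> / sqrt(<u_j, u_j>), so |<v, e_j>|^2 = <v, u_j>^2 / <u_j, u_j>.
Coefficients: <v, e_1> = -2/sqrt(9), <v, e_2> = 22/sqrt(126), <v, e_3> = -30/sqrt(182).
Square and sum: Σ |<v, e_j>|^2 = 120/13.
Compute ||v||^2 = v·v = 13.
Deficit = 13 − 120/13 = 49/13 ≥ 0, confirming Bessel's inequality. (The deficit equals ||v − Σ <v,e_j> e_j||^2, the squared distance from v to span{e_j}.)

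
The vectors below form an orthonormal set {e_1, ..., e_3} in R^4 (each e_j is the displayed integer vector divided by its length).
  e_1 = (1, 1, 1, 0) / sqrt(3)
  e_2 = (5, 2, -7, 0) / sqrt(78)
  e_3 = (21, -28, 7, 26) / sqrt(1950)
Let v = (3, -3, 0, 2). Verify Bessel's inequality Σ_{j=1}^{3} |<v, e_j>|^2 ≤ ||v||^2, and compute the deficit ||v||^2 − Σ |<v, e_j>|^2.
Σ |<v, e_j>|^2 = 1601/75; ||v||^2 = 22; deficit = 49/75

Write each e_j = u_j / sqrt(<u_j, u_j>) where u_j is the displayed integer vector. Then <v, e_j> = <v, u_j> / sqrt(<u_j, u_j>), so |<v, e_j>|^2 = <v, u_j>^2 / <u_j, u_j>.
Coefficients: <v, e_1> = 0/sqrt(3), <v, e_2> = 9/sqrt(78), <v, e_3> = 199/sqrt(1950).
Square and sum: Σ |<v, e_j>|^2 = 1601/75.
Compute ||v||^2 = v·v = 22.
Deficit = 22 − 1601/75 = 49/75 ≥ 0, confirming Bessel's inequality. (The deficit equals ||v − Σ <v,e_j> e_j||^2, the squared distance from v to span{e_j}.)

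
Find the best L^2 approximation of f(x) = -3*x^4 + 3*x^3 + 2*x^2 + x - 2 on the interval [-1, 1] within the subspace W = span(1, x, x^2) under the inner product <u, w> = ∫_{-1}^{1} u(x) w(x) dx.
g(x) = -4*x^2/7 + 14*x/5 - 61/35

The best approximation g ∈ W is the orthogonal projection of f onto W. Writing g = a_0 + a_1 x + a_2 x^2, the coefficients solve the normal equations G · a = b where
  G_{ij} = <φ_i, φ_j> and b_i = <f, φ_i>, with φ_0 = 1, φ_1 = x, φ_2 = x^2.
G =
  [2, 0, 2/3]
  [0, 2/3, 0]
  [2/3, 0, 2/5],
b = (-58/15, 28/15, -146/105).
Solving gives a_0 = -61/35, a_1 = 14/5, a_2 = -4/7, so
  g(x) = -4*x^2/7 + 14*x/5 - 61/35.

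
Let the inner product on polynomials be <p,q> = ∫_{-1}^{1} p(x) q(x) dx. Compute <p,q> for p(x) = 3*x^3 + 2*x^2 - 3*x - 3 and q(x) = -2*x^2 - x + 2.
<p,q> = -92/15

Expand the product: p(x)·q(x) = -6*x^5 - 7*x^4 + 10*x^3 + 13*x^2 - 3*x - 6.
∫_{-1}^{1} of each monomial x^k gives [2/(k+1) if k even, 0 if k odd]. Integrating term-by-term (or equivalently evaluating the antiderivative F(x) = -x^6 - 7*x^5/5 + 5*x^4/2 + 13*x^3/3 - 3*x^2/2 - 6*x at the endpoints):
  F(1) − F(−1) = -46/15 − (46/15) = -92/15.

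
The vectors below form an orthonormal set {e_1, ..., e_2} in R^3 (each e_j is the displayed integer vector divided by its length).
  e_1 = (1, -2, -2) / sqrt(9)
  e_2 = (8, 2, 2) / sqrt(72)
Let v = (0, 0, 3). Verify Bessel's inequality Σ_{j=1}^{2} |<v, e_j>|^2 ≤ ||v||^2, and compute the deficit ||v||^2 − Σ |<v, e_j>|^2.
Σ |<v, e_j>|^2 = 9/2; ||v||^2 = 9; deficit = 9/2

Write each e_j = u_j / sqrt(<u_j, u_j>) where u_j is the displayed integer vector. Then <v, e_j> = <v, u_j> / sqrt(<u_j, u_j>), so |<v, e_j>|^2 = <v, u_j>^2 / <u_j, u_j>.
Coefficients: <v, e_1> = -6/sqrt(9), <v, e_2> = 6/sqrt(72).
Square and sum: Σ |<v, e_j>|^2 = 9/2.
Compute ||v||^2 = v·v = 9.
Deficit = 9 − 9/2 = 9/2 ≥ 0, confirming Bessel's inequality. (The deficit equals ||v − Σ <v,e_j> e_j||^2, the squared distance from v to span{e_j}.)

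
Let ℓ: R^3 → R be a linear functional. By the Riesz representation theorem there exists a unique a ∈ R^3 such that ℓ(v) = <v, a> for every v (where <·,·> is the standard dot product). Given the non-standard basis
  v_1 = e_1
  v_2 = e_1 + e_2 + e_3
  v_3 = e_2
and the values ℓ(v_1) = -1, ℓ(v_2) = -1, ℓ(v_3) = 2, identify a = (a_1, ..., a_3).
a = (-1, 2, -2)

Write a = (a_1, ..., a_3) in the standard basis. For each basis vector v_i, ℓ(v_i) = <v_i, a> is a linear equation in the a_j's. Collect the n equations into a matrix system V a = ℓ, where row i of V is v_i (expressed in the standard basis). Since V is invertible (lower-triangular with 1s on the diagonal, up to permutation), solve by back-substitution:
  V =
[[1, 0, 0],
 [1, 1, 1],
 [0, 1, 0]]
  V a = (-1, -1, 2)
Solving gives a = (-1, 2, -2).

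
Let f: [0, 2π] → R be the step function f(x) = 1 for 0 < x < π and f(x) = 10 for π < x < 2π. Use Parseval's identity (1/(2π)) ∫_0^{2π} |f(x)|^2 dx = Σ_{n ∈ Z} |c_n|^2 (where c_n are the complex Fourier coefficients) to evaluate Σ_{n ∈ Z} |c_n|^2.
Σ |c_n|^2 = 101/2

Parseval equates the L^2 energy of f (normalised by 1/(2π)) with the ℓ^2 sum of its Fourier coefficients: (1/(2π)) ∫_0^{2π} |f|^2 = Σ |c_n|^2.
Compute the left side: (1/(2π)) [∫_0^π 1^2 dx + ∫_π^{2π} 10^2 dx] = (1/(2π)) · (1π + 100π) = (1 + 100)/2 = 101/2.
So Σ_{n ∈ Z} |c_n|^2 = 101/2.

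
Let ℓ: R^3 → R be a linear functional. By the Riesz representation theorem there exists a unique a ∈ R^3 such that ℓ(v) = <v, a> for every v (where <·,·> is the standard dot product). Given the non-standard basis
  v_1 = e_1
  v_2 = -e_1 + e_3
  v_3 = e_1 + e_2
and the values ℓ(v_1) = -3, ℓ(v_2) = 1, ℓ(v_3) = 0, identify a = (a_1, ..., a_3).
a = (-3, 3, -2)

Write a = (a_1, ..., a_3) in the standard basis. For each basis vector v_i, ℓ(v_i) = <v_i, a> is a linear equation in the a_j's. Collect the n equations into a matrix system V a = ℓ, where row i of V is v_i (expressed in the standard basis). Since V is invertible (lower-triangular with 1s on the diagonal, up to permutation), solve by back-substitution:
  V =
[[1, 0, 0],
 [-1, 0, 1],
 [1, 1, 0]]
  V a = (-3, 1, 0)
Solving gives a = (-3, 3, -2).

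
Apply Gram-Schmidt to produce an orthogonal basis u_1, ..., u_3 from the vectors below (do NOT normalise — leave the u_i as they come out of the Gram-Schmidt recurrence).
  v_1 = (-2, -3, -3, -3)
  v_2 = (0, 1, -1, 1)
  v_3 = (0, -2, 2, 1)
Orthogonal basis:
  u_1 = (-2, -3, -3, -3)
  u_2 = (-6/31, 22/31, -40/31, 22/31)
  u_3 = (-3/7, -10/7, 1/7, 11/7)

Apply the Gram-Schmidt recurrence
  u_1 = v_1
  u_i = v_i − Σ_{j<i} ((v_i · u_j) / (u_j · u_j)) · u_j.

Step by step this gives:
  u_1 = (-2, -3, -3, -3)
  u_2 = (-6/31, 22/31, -40/31, 22/31)
  u_3 = (-3/7, -10/7, 1/7, 11/7)

Orthogonality check:
  u_2 · u_1 = 0 (should be 0)
  u_3 · u_1 = 0 (should be 0)
  u_3 · u_2 = 0 (should be 0)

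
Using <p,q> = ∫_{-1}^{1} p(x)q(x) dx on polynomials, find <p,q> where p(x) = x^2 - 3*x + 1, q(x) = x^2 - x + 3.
<p,q> = 166/15

Expand the product: p(x)·q(x) = x^4 - 4*x^3 + 7*x^2 - 10*x + 3.
∫_{-1}^{1} of each monomial x^k gives [2/(k+1) if k even, 0 if k odd]. Integrating term-by-term (or equivalently evaluating the antiderivative F(x) = x^5/5 - x^4 + 7*x^3/3 - 5*x^2 + 3*x at the endpoints):
  F(1) − F(−1) = -7/15 − (-173/15) = 166/15.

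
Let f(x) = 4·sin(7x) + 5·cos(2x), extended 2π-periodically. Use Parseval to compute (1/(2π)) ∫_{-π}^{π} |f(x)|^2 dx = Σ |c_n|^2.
Σ |c_n|^2 = 41/2

Expand |f|^2 and use orthogonality of {sin(nx), cos(mx)} on [-π, π]:
  ∫_{-π}^{π} sin(nx)^2 dx = π, ∫ cos(mx)^2 dx = π, and cross terms integrate to 0.
So ∫_{-π}^{π} f(x)^2 dx = 4^2 · π + 5^2 · π = (16 + 25)π.
Divide by 2π: (16 + 25)/2 = 41/2.
By Parseval, this equals Σ |c_n|^2.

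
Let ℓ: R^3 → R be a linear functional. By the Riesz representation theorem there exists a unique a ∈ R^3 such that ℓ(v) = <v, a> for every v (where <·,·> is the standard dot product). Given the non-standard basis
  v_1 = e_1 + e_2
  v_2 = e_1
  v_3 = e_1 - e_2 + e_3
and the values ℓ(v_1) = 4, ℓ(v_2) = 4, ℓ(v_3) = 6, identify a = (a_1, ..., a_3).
a = (4, 0, 2)

Write a = (a_1, ..., a_3) in the standard basis. For each basis vector v_i, ℓ(v_i) = <v_i, a> is a linear equation in the a_j's. Collect the n equations into a matrix system V a = ℓ, where row i of V is v_i (expressed in the standard basis). Since V is invertible (lower-triangular with 1s on the diagonal, up to permutation), solve by back-substitution:
  V =
[[1, 1, 0],
 [1, 0, 0],
 [1, -1, 1]]
  V a = (4, 4, 6)
Solving gives a = (4, 0, 2).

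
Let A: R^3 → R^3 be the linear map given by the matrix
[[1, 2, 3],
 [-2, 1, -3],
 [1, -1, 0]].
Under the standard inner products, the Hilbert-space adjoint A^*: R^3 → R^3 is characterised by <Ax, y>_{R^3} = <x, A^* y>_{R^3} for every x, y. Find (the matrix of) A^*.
A^* = A^T =
[[1, -2, 1],
 [2, 1, -1],
 [3, -3, 0]]

For real matrices with standard dot products, the defining identity <Ax, y> = <x, A^* y> gives (Ax)^T y = x^T (A^*) y, i.e. x^T A^T y = x^T (A^*) y. Since this holds for all x, y, we must have A^* = A^T. Therefore
A^* =
[[1, -2, 1],
 [2, 1, -1],
 [3, -3, 0]].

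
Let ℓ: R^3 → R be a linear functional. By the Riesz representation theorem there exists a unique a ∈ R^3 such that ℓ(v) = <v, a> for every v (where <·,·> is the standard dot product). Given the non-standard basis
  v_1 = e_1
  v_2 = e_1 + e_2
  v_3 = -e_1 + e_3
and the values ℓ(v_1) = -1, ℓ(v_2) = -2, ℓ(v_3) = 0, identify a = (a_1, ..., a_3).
a = (-1, -1, -1)

Write a = (a_1, ..., a_3) in the standard basis. For each basis vector v_i, ℓ(v_i) = <v_i, a> is a linear equation in the a_j's. Collect the n equations into a matrix system V a = ℓ, where row i of V is v_i (expressed in the standard basis). Since V is invertible (lower-triangular with 1s on the diagonal, up to permutation), solve by back-substitution:
  V =
[[1, 0, 0],
 [1, 1, 0],
 [-1, 0, 1]]
  V a = (-1, -2, 0)
Solving gives a = (-1, -1, -1).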